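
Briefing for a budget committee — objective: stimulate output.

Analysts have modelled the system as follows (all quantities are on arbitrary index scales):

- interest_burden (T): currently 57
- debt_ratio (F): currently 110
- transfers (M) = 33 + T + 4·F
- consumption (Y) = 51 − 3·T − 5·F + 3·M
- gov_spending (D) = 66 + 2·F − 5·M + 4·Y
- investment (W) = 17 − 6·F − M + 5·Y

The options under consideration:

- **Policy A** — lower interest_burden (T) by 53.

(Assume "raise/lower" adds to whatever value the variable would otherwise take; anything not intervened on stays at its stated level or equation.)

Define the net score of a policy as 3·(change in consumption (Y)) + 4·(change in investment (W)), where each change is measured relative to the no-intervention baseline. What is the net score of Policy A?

Baseline:
  T = 57
  F = 110
  M = 33 + 57 + 4·110 = 530
  Y = 51 − 3·57 − 5·110 + 3·530 = 920
  W = 17 − 6·110 − 530 + 5·920 = 3427
Policy A (T − 53):
  T = 57 − 53 = 4
  F = 110
  M = 33 + 4 + 4·110 = 477
  Y = 51 − 3·4 − 5·110 + 3·477 = 920
  W = 17 − 6·110 − 477 + 5·920 = 3480
ΔY = 920 − 920 = 0; ΔW = 3480 − 3427 = 53
Score = 3·0 + 4·53 = 212

212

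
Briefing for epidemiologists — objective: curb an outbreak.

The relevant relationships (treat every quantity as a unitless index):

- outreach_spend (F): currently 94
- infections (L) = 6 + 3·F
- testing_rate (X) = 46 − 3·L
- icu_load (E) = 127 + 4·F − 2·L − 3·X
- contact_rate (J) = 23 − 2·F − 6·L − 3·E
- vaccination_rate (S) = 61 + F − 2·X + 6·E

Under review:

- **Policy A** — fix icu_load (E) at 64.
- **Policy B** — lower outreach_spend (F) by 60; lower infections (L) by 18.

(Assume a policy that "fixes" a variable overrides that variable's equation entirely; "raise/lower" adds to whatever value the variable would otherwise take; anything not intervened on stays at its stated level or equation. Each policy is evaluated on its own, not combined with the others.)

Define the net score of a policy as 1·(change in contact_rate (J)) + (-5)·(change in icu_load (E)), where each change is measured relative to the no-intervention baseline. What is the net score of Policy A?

Baseline:
  F = 94
  L = 6 + 3·94 = 288
  X = 46 − 3·288 = -818
  E = 127 + 4·94 − 2·288 − 3·(-818) = 2381
  J = 23 − 2·94 − 6·288 − 3·2381 = -9036
Policy A (E := 64):
  F = 94
  L = 6 + 3·94 = 288
  X = 46 − 3·288 = -818
  E = 64
  J = 23 − 2·94 − 6·288 − 3·64 = -2085
ΔJ = -2085 − (-9036) = 6951; ΔE = 64 − 2381 = -2317
Score = 1·6951 + (-5)·(-2317) = 18536

18536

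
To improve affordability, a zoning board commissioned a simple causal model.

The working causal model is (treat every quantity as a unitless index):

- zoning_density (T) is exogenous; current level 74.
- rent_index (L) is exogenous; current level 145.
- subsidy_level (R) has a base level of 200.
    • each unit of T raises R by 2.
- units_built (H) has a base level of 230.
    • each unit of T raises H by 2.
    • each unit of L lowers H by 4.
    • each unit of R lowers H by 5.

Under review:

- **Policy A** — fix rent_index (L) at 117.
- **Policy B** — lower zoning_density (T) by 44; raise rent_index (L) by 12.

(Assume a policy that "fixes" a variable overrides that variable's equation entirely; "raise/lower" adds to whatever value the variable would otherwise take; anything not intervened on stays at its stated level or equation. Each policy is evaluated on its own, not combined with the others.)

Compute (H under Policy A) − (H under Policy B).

Policy A (L := 117):
  T = 74
  L = 117
  R = 200 + 2·74 = 348
  H = 230 + 2·74 − 4·117 − 5·348 = -1830
Policy B (T − 44, L + 12):
  T = 74 − 44 = 30
  L = 145 + 12 = 157
  R = 200 + 2·30 = 260
  H = 230 + 2·30 − 4·157 − 5·260 = -1638
H: -1830 − (-1638) = -192

-192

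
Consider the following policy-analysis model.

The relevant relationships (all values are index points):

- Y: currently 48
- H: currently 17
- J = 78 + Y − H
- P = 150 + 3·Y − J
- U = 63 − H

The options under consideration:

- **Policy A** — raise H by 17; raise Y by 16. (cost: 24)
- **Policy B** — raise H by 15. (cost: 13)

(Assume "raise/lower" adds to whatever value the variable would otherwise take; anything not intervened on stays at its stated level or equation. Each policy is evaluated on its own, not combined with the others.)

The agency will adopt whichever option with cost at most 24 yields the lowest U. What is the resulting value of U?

29

Policy A (H + 17, Y + 16):
  H = 17 + 17 = 34
  U = 63 − 34 = 29
Policy B (H + 15):
  H = 17 + 15 = 32
  U = 63 − 32 = 31
Comparing — Policy A: U=29, Policy B: U=31. Lowest is 29 (Policy A).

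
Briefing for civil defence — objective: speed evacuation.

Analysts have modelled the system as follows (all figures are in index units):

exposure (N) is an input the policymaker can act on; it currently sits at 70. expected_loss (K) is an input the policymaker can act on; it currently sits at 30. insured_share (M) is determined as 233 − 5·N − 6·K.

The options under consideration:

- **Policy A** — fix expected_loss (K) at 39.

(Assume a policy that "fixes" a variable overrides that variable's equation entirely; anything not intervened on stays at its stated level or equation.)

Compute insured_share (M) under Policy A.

-351

Policy A (K := 39):
  N = 70
  K = 39
  M = 233 − 5·70 − 6·39 = -351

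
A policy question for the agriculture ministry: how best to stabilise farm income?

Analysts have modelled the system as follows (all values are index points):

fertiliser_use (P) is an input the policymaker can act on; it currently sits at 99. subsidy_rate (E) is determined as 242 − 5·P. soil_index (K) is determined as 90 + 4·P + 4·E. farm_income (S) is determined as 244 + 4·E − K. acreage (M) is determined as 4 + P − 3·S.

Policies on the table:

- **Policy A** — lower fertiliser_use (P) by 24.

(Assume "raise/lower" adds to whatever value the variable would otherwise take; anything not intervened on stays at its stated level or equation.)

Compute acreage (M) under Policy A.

Policy A (P − 24):
  P = 99 − 24 = 75
  E = 242 − 5·75 = -133
  K = 90 + 4·75 + 4·(-133) = -142
  S = 244 + 4·(-133) − (-142) = -146
  M = 4 + 75 − 3·(-146) = 517

517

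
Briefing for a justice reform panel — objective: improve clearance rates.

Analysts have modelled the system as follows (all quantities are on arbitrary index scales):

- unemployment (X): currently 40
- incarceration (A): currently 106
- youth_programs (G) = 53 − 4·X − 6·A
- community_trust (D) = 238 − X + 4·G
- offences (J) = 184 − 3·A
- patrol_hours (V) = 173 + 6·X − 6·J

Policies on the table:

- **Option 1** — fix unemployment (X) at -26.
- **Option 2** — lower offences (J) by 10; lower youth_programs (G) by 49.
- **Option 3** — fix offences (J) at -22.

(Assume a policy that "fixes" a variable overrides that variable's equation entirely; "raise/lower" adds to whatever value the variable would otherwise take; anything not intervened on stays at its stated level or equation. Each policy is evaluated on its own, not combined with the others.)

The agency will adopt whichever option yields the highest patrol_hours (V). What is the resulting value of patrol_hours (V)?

Option 1 (X := -26):
  X = -26
  A = 106
  J = 184 − 3·106 = -134
  V = 173 + 6·(-26) − 6·(-134) = 821
Option 2 (J − 10, G − 49):
  X = 40
  A = 106
  J = 184 − 3·106 (−10 from intervention) = -144
  V = 173 + 6·40 − 6·(-144) = 1277
Option 3 (J := -22):
  X = 40
  A = 106
  J = -22
  V = 173 + 6·40 − 6·(-22) = 545
Comparing — Option 1: V=821, Option 2: V=1277, Option 3: V=545. Highest is 1277 (Option 2).

1277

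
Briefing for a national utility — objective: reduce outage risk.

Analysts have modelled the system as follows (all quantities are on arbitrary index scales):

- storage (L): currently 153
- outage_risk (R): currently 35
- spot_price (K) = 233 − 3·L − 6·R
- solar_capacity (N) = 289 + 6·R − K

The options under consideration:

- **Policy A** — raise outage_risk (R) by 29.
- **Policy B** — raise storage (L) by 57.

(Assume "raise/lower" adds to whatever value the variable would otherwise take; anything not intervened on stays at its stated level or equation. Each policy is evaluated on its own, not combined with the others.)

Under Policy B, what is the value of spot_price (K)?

Policy B (L + 57):
  L = 153 + 57 = 210
  R = 35
  K = 233 − 3·210 − 6·35 = -607

-607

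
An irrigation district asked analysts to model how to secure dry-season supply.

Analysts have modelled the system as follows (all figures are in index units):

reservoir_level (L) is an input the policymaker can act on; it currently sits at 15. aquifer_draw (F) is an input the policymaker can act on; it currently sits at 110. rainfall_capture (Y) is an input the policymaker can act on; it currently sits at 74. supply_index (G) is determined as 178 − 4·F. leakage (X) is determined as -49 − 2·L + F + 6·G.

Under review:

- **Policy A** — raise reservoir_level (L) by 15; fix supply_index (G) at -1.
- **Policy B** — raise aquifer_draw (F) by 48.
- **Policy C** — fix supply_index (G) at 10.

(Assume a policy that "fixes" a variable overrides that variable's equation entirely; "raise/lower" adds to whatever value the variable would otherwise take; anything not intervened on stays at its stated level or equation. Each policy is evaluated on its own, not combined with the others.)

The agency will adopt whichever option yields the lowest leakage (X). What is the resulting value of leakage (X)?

-2645

Policy A (L + 15, G := -1):
  L = 15 + 15 = 30
  F = 110
  G = -1
  X = -49 − 2·30 + 110 + 6·(-1) = -5
Policy B (F + 48):
  L = 15
  F = 110 + 48 = 158
  G = 178 − 4·158 = -454
  X = -49 − 2·15 + 158 + 6·(-454) = -2645
Policy C (G := 10):
  L = 15
  F = 110
  G = 10
  X = -49 − 2·15 + 110 + 6·10 = 91
Comparing — Policy A: X=-5, Policy B: X=-2645, Policy C: X=91. Lowest is -2645 (Policy B).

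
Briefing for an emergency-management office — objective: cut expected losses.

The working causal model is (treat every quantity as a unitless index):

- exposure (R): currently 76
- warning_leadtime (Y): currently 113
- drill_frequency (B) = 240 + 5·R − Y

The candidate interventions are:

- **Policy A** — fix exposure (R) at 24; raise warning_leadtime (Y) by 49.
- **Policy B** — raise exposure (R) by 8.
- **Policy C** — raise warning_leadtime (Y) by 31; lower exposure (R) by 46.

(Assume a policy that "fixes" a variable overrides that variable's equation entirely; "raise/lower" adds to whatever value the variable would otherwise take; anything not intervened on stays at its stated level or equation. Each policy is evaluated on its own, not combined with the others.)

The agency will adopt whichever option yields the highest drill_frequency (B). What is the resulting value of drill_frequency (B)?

547

Policy A (R := 24, Y + 49):
  R = 24
  Y = 113 + 49 = 162
  B = 240 + 5·24 − 162 = 198
Policy B (R + 8):
  R = 76 + 8 = 84
  Y = 113
  B = 240 + 5·84 − 113 = 547
Policy C (Y + 31, R − 46):
  R = 76 − 46 = 30
  Y = 113 + 31 = 144
  B = 240 + 5·30 − 144 = 246
Comparing — Policy A: B=198, Policy B: B=547, Policy C: B=246. Highest is 547 (Policy B).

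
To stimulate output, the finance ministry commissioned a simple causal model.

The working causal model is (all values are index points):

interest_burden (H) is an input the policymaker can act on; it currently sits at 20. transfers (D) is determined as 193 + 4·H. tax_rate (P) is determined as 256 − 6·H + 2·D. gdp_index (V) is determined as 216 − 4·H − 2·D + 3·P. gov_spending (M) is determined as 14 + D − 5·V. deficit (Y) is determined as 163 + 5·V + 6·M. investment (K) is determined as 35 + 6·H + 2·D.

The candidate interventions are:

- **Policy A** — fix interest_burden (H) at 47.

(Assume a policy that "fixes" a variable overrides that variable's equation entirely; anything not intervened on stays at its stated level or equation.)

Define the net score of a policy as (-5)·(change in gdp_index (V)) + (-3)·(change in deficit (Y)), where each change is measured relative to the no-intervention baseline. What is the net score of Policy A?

Baseline:
  H = 20
  D = 193 + 4·20 = 273
  P = 256 − 6·20 + 2·273 = 682
  V = 216 − 4·20 − 2·273 + 3·682 = 1636
  M = 14 + 273 − 5·1636 = -7893
  Y = 163 + 5·1636 + 6·(-7893) = -39015
Policy A (H := 47):
  H = 47
  D = 193 + 4·47 = 381
  P = 256 − 6·47 + 2·381 = 736
  V = 216 − 4·47 − 2·381 + 3·736 = 1474
  M = 14 + 381 − 5·1474 = -6975
  Y = 163 + 5·1474 + 6·(-6975) = -34317
ΔV = 1474 − 1636 = -162; ΔY = -34317 − (-39015) = 4698
Score = (-5)·(-162) + (-3)·4698 = -13284

-13284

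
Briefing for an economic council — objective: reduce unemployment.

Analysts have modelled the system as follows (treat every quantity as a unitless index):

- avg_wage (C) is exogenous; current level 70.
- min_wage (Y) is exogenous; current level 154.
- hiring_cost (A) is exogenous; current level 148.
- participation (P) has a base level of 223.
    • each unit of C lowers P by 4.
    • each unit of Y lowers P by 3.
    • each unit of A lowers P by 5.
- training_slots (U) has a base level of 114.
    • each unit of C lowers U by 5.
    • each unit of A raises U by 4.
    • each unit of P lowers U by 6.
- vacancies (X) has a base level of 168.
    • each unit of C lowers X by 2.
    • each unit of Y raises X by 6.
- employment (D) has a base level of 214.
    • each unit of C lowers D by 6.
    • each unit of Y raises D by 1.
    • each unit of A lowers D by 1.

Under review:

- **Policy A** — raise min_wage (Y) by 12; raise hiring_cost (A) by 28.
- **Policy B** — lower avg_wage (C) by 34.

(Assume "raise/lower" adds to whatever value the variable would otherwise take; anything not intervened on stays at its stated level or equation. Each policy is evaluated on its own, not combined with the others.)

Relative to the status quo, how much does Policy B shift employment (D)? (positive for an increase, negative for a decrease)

204

Baseline:
  C = 70
  Y = 154
  A = 148
  D = 214 − 6·70 + 154 − 148 = -200
Policy B (C − 34):
  C = 70 − 34 = 36
  Y = 154
  A = 148
  D = 214 − 6·36 + 154 − 148 = 4
Change in D: 4 − (-200) = 204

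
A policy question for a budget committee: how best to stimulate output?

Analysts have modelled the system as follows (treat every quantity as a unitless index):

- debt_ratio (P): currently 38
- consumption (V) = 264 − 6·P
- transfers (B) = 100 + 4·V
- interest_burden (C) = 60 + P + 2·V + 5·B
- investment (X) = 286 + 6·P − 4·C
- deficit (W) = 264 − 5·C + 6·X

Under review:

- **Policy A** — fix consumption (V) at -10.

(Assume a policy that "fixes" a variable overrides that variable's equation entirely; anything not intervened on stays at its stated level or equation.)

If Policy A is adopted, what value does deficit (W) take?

-7614

Policy A (V := -10):
  P = 38
  V = -10
  B = 100 + 4·(-10) = 60
  C = 60 + 38 + 2·(-10) + 5·60 = 378
  X = 286 + 6·38 − 4·378 = -998
  W = 264 − 5·378 + 6·(-998) = -7614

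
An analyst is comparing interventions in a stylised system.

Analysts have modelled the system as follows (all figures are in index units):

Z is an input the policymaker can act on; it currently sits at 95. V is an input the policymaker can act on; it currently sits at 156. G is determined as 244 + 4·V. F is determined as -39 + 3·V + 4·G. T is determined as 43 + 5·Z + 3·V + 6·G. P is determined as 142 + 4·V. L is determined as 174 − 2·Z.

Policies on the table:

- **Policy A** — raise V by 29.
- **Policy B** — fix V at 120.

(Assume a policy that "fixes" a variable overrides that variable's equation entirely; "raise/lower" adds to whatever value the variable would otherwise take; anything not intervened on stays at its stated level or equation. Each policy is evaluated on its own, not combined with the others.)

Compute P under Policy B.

Policy B (V := 120):
  V = 120
  P = 142 + 4·120 = 622

622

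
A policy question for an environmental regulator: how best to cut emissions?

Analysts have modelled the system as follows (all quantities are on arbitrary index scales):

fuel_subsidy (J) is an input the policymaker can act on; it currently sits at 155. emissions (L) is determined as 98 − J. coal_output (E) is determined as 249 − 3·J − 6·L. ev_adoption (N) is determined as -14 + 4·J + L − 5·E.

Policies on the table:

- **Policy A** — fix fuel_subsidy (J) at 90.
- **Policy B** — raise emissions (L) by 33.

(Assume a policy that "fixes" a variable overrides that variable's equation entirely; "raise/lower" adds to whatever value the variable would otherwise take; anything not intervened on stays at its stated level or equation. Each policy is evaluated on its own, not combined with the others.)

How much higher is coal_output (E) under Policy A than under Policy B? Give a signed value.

3

Policy A (J := 90):
  J = 90
  L = 98 − 90 = 8
  E = 249 − 3·90 − 6·8 = -69
Policy B (L + 33):
  J = 155
  L = 98 − 155 (+33 from intervention) = -24
  E = 249 − 3·155 − 6·(-24) = -72
E: -69 − (-72) = 3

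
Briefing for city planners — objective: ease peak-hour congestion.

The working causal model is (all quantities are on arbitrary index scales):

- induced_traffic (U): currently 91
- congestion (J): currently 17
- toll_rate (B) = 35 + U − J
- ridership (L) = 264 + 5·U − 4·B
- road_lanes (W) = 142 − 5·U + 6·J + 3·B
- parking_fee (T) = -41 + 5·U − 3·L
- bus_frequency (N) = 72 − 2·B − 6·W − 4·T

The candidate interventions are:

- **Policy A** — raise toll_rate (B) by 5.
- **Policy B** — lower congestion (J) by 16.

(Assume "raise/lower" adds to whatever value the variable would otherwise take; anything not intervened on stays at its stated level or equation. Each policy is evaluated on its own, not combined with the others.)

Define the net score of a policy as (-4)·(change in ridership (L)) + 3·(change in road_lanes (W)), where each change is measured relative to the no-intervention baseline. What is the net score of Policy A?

Baseline:
  U = 91
  J = 17
  B = 35 + 91 − 17 = 109
  L = 264 + 5·91 − 4·109 = 283
  W = 142 − 5·91 + 6·17 + 3·109 = 116
Policy A (B + 5):
  U = 91
  J = 17
  B = 35 + 91 − 17 (+5 from intervention) = 114
  L = 264 + 5·91 − 4·114 = 263
  W = 142 − 5·91 + 6·17 + 3·114 = 131
ΔL = 263 − 283 = -20; ΔW = 131 − 116 = 15
Score = (-4)·(-20) + 3·15 = 125

125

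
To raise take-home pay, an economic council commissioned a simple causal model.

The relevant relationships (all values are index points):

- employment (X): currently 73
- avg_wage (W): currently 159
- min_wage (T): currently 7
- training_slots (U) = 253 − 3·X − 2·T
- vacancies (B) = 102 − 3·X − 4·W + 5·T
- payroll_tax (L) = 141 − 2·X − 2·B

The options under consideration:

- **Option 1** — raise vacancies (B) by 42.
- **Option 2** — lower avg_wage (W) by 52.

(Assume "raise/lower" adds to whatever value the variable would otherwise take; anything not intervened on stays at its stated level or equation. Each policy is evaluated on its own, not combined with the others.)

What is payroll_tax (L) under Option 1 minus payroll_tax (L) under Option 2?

Option 1 (B + 42):
  X = 73
  W = 159
  T = 7
  B = 102 − 3·73 − 4·159 + 5·7 (+42 from intervention) = -676
  L = 141 − 2·73 − 2·(-676) = 1347
Option 2 (W − 52):
  X = 73
  W = 159 − 52 = 107
  T = 7
  B = 102 − 3·73 − 4·107 + 5·7 = -510
  L = 141 − 2·73 − 2·(-510) = 1015
L: 1347 − 1015 = 332

332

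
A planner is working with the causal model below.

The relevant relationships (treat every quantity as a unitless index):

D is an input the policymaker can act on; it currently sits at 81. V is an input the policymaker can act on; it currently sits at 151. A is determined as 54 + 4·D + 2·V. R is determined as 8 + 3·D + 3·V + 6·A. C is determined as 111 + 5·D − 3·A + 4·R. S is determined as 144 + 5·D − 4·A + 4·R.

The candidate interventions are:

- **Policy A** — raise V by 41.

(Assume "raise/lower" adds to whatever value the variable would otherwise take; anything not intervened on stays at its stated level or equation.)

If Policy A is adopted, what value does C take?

Policy A (V + 41):
  D = 81
  V = 151 + 41 = 192
  A = 54 + 4·81 + 2·192 = 762
  R = 8 + 3·81 + 3·192 + 6·762 = 5399
  C = 111 + 5·81 − 3·762 + 4·5399 = 19826

19826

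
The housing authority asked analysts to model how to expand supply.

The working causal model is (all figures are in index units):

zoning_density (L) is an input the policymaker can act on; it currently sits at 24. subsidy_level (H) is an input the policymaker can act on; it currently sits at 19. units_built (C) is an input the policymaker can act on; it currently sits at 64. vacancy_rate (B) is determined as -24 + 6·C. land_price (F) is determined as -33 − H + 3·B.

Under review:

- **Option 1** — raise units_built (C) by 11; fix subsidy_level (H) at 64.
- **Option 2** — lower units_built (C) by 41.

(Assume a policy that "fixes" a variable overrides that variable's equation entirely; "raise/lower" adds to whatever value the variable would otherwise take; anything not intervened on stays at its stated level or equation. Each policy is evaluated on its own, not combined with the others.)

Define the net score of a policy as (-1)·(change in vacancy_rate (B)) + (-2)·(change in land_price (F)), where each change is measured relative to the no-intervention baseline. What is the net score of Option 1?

Baseline:
  H = 19
  C = 64
  B = -24 + 6·64 = 360
  F = -33 − 19 + 3·360 = 1028
Option 1 (C + 11, H := 64):
  H = 64
  C = 64 + 11 = 75
  B = -24 + 6·75 = 426
  F = -33 − 64 + 3·426 = 1181
ΔB = 426 − 360 = 66; ΔF = 1181 − 1028 = 153
Score = (-1)·66 + (-2)·153 = -372

-372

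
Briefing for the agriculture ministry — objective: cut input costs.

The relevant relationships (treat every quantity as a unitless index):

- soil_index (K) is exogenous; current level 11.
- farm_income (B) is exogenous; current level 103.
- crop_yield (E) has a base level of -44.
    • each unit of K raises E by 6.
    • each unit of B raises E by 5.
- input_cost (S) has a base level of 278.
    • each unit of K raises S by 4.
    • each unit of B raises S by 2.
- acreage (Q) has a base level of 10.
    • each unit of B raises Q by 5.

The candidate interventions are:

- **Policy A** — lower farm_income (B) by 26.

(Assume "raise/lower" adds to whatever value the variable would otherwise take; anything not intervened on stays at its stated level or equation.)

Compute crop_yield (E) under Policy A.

407

Policy A (B − 26):
  K = 11
  B = 103 − 26 = 77
  E = -44 + 6·11 + 5·77 = 407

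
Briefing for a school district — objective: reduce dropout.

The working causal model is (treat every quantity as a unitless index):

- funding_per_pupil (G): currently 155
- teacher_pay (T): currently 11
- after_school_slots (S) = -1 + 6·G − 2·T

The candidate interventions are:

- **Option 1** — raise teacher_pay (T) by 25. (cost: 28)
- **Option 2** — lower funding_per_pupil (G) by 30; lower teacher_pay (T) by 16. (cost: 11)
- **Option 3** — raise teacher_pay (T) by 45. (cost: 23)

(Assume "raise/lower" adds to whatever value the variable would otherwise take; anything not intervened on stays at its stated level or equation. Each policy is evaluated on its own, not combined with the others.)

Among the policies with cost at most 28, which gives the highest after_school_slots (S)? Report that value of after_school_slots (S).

857

Option 1 (T + 25):
  G = 155
  T = 11 + 25 = 36
  S = -1 + 6·155 − 2·36 = 857
Option 2 (G − 30, T − 16):
  G = 155 − 30 = 125
  T = 11 − 16 = -5
  S = -1 + 6·125 − 2·(-5) = 759
Option 3 (T + 45):
  G = 155
  T = 11 + 45 = 56
  S = -1 + 6·155 − 2·56 = 817
Comparing — Option 1: S=857, Option 2: S=759, Option 3: S=817. Highest is 857 (Option 1).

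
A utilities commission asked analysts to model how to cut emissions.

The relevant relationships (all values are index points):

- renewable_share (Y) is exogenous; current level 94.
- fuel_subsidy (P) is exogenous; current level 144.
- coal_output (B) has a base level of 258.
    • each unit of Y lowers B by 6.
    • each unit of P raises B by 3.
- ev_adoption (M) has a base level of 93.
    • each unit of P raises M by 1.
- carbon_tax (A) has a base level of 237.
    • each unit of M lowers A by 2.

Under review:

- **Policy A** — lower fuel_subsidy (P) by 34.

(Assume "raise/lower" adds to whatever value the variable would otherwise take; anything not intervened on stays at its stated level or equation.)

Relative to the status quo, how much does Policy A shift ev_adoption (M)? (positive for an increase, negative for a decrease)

-34

Baseline:
  P = 144
  M = 93 + 144 = 237
Policy A (P − 34):
  P = 144 − 34 = 110
  M = 93 + 110 = 203
Change in M: 203 − 237 = -34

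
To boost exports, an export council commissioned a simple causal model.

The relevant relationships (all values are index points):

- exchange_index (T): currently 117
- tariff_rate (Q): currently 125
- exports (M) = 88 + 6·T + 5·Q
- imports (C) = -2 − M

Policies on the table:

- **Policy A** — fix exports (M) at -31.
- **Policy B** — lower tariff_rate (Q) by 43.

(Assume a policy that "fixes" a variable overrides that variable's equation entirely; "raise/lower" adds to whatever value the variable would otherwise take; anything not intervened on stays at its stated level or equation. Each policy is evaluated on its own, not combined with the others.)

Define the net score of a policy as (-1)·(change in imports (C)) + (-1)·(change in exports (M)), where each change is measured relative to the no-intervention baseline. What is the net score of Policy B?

Baseline:
  T = 117
  Q = 125
  M = 88 + 6·117 + 5·125 = 1415
  C = -2 − 1415 = -1417
Policy B (Q − 43):
  T = 117
  Q = 125 − 43 = 82
  M = 88 + 6·117 + 5·82 = 1200
  C = -2 − 1200 = -1202
ΔC = -1202 − (-1417) = 215; ΔM = 1200 − 1415 = -215
Score = (-1)·215 + (-1)·(-215) = 0

0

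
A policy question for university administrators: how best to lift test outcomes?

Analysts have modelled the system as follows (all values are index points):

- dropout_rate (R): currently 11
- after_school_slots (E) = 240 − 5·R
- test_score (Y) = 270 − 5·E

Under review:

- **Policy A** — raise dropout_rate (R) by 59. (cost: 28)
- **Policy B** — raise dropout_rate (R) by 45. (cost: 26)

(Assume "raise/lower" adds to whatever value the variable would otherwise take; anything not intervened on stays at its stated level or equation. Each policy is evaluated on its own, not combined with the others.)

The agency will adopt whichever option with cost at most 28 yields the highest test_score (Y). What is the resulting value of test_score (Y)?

Policy A (R + 59):
  R = 11 + 59 = 70
  E = 240 − 5·70 = -110
  Y = 270 − 5·(-110) = 820
Policy B (R + 45):
  R = 11 + 45 = 56
  E = 240 − 5·56 = -40
  Y = 270 − 5·(-40) = 470
Comparing — Policy A: Y=820, Policy B: Y=470. Highest is 820 (Policy A).

820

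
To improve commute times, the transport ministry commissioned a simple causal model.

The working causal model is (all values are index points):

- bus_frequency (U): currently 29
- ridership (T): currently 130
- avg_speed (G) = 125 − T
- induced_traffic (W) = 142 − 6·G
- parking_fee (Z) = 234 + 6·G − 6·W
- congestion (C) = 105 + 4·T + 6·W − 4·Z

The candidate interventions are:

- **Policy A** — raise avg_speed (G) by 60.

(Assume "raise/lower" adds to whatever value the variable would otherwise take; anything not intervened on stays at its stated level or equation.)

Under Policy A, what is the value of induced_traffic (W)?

Policy A (G + 60):
  T = 130
  G = 125 − 130 (+60 from intervention) = 55
  W = 142 − 6·55 = -188

-188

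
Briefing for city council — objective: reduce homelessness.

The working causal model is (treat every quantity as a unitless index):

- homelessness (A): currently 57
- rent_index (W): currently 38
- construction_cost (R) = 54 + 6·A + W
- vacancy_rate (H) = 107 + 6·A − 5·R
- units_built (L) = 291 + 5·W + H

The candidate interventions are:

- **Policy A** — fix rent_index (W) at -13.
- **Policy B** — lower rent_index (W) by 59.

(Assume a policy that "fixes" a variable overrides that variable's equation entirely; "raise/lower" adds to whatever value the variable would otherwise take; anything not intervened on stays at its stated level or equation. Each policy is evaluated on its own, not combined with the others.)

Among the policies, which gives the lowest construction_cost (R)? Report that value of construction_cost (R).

Policy A (W := -13):
  A = 57
  W = -13
  R = 54 + 6·57 + (-13) = 383
Policy B (W − 59):
  A = 57
  W = 38 − 59 = -21
  R = 54 + 6·57 + (-21) = 375
Comparing — Policy A: R=383, Policy B: R=375. Lowest is 375 (Policy B).

375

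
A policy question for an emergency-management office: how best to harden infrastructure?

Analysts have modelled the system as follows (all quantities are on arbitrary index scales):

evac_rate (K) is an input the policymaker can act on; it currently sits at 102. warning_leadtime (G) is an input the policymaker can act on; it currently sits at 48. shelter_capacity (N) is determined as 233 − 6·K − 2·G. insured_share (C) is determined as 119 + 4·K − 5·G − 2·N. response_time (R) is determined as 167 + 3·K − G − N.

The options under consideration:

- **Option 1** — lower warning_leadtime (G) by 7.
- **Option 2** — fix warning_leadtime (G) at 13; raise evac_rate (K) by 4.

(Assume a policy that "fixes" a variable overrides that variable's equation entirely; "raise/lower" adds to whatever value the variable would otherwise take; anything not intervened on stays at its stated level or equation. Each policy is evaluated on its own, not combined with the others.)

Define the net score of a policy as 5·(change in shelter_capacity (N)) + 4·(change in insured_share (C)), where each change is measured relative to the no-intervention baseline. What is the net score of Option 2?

626

Baseline:
  K = 102
  G = 48
  N = 233 − 6·102 − 2·48 = -475
  C = 119 + 4·102 − 5·48 − 2·(-475) = 1237
Option 2 (G := 13, K + 4):
  K = 102 + 4 = 106
  G = 13
  N = 233 − 6·106 − 2·13 = -429
  C = 119 + 4·106 − 5·13 − 2·(-429) = 1336
ΔN = -429 − (-475) = 46; ΔC = 1336 − 1237 = 99
Score = 5·46 + 4·99 = 626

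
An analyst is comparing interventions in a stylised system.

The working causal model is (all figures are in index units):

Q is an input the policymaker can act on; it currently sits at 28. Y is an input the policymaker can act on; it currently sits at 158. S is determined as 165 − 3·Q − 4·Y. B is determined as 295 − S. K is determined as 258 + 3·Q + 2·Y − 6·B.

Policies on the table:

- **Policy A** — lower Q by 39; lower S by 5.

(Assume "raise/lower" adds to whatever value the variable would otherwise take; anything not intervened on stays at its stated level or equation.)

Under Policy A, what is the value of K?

Policy A (Q − 39, S − 5):
  Q = 28 − 39 = -11
  Y = 158
  S = 165 − 3·(-11) − 4·158 (−5 from intervention) = -439
  B = 295 − (-439) = 734
  K = 258 + 3·(-11) + 2·158 − 6·734 = -3863

-3863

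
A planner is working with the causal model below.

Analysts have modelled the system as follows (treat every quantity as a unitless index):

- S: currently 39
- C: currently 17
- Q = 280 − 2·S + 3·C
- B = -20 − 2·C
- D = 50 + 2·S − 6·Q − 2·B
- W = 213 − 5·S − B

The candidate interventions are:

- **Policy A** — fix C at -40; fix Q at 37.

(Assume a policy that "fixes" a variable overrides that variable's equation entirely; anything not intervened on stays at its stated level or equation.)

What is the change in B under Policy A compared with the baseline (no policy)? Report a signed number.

Baseline:
  C = 17
  B = -20 − 2·17 = -54
Policy A (C := -40, Q := 37):
  C = -40
  B = -20 − 2·(-40) = 60
Change in B: 60 − (-54) = 114

114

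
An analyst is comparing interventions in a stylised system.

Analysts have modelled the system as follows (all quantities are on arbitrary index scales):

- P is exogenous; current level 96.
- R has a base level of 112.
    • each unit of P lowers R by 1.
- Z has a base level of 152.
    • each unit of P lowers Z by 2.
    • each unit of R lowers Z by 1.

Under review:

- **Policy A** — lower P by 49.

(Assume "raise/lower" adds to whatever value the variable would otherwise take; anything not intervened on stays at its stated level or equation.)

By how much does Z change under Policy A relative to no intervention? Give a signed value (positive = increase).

49

Baseline:
  P = 96
  R = 112 − 96 = 16
  Z = 152 − 2·96 − 16 = -56
Policy A (P − 49):
  P = 96 − 49 = 47
  R = 112 − 47 = 65
  Z = 152 − 2·47 − 65 = -7
Change in Z: -7 − (-56) = 49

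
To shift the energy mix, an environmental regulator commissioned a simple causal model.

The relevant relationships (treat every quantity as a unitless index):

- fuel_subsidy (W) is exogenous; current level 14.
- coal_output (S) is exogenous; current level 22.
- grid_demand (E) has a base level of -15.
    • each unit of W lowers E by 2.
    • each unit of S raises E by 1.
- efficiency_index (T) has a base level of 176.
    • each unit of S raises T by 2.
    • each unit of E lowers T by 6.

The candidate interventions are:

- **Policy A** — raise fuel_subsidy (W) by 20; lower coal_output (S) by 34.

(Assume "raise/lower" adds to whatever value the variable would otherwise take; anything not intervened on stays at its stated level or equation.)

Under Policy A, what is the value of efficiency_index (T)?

Policy A (W + 20, S − 34):
  W = 14 + 20 = 34
  S = 22 − 34 = -12
  E = -15 − 2·34 + (-12) = -95
  T = 176 + 2·(-12) − 6·(-95) = 722

722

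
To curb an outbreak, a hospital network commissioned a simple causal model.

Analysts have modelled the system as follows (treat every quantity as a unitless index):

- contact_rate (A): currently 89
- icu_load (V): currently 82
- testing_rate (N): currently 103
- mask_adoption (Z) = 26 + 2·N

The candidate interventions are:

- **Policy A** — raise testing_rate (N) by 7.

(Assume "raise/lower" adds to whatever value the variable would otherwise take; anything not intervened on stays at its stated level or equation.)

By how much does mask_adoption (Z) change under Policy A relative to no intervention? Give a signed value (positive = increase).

14

Baseline:
  N = 103
  Z = 26 + 2·103 = 232
Policy A (N + 7):
  N = 103 + 7 = 110
  Z = 26 + 2·110 = 246
Change in Z: 246 − 232 = 14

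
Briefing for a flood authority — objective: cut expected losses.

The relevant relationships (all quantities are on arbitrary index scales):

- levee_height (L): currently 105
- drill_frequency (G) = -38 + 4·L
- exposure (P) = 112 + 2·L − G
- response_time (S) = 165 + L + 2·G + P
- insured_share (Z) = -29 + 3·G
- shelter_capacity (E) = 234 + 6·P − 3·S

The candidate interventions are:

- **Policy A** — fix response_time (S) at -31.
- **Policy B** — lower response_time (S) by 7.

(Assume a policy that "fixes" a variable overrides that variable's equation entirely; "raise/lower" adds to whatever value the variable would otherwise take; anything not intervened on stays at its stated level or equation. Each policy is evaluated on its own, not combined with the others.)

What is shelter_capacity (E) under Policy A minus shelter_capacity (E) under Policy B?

Policy A (S := -31):
  L = 105
  G = -38 + 4·105 = 382
  P = 112 + 2·105 − 382 = -60
  S = -31
  E = 234 + 6·(-60) − 3·(-31) = -33
Policy B (S − 7):
  L = 105
  G = -38 + 4·105 = 382
  P = 112 + 2·105 − 382 = -60
  S = 165 + 105 + 2·382 + (-60) (−7 from intervention) = 967
  E = 234 + 6·(-60) − 3·967 = -3027
E: -33 − (-3027) = 2994

2994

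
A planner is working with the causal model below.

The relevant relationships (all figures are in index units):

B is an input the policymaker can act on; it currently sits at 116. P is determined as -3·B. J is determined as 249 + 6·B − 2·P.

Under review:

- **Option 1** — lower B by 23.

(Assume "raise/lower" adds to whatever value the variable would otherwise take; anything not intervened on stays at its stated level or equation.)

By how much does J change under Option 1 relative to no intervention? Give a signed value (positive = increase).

-276

Baseline:
  B = 116
  P = 0 − 3·116 = -348
  J = 249 + 6·116 − 2·(-348) = 1641
Option 1 (B − 23):
  B = 116 − 23 = 93
  P = 0 − 3·93 = -279
  J = 249 + 6·93 − 2·(-279) = 1365
Change in J: 1365 − 1641 = -276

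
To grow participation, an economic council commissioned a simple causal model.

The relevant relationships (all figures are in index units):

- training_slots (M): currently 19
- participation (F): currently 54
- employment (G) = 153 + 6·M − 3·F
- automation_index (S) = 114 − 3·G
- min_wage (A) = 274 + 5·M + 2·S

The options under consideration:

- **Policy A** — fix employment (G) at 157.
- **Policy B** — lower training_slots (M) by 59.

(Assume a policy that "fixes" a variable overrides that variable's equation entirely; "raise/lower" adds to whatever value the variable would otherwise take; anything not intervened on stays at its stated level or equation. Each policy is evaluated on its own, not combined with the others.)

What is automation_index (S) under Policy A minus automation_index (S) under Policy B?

-1218

Policy A (G := 157):
  M = 19
  F = 54
  G = 157
  S = 114 − 3·157 = -357
Policy B (M − 59):
  M = 19 − 59 = -40
  F = 54
  G = 153 + 6·(-40) − 3·54 = -249
  S = 114 − 3·(-249) = 861
S: -357 − 861 = -1218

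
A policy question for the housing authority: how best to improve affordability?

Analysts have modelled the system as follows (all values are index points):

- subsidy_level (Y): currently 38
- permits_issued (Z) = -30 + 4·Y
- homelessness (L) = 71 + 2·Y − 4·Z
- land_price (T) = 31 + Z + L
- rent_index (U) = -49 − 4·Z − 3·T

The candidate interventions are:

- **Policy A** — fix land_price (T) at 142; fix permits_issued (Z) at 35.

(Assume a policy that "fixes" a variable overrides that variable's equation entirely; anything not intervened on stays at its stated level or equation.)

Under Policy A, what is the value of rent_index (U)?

Policy A (T := 142, Z := 35):
  Y = 38
  Z = 35
  L = 71 + 2·38 − 4·35 = 7
  T = 142
  U = -49 − 4·35 − 3·142 = -615

-615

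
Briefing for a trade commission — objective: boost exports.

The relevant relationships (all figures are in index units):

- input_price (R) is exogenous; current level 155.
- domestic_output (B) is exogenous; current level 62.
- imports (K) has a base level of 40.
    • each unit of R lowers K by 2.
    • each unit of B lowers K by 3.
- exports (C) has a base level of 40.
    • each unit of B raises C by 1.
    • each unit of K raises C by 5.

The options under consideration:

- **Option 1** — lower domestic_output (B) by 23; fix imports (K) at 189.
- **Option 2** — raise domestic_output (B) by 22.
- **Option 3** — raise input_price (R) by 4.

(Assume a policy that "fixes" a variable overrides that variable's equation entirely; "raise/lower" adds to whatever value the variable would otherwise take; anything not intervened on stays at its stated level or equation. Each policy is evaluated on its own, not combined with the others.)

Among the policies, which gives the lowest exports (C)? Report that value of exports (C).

-2486

Option 1 (B − 23, K := 189):
  R = 155
  B = 62 − 23 = 39
  K = 189
  C = 40 + 39 + 5·189 = 1024
Option 2 (B + 22):
  R = 155
  B = 62 + 22 = 84
  K = 40 − 2·155 − 3·84 = -522
  C = 40 + 84 + 5·(-522) = -2486
Option 3 (R + 4):
  R = 155 + 4 = 159
  B = 62
  K = 40 − 2·159 − 3·62 = -464
  C = 40 + 62 + 5·(-464) = -2218
Comparing — Option 1: C=1024, Option 2: C=-2486, Option 3: C=-2218. Lowest is -2486 (Option 2).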